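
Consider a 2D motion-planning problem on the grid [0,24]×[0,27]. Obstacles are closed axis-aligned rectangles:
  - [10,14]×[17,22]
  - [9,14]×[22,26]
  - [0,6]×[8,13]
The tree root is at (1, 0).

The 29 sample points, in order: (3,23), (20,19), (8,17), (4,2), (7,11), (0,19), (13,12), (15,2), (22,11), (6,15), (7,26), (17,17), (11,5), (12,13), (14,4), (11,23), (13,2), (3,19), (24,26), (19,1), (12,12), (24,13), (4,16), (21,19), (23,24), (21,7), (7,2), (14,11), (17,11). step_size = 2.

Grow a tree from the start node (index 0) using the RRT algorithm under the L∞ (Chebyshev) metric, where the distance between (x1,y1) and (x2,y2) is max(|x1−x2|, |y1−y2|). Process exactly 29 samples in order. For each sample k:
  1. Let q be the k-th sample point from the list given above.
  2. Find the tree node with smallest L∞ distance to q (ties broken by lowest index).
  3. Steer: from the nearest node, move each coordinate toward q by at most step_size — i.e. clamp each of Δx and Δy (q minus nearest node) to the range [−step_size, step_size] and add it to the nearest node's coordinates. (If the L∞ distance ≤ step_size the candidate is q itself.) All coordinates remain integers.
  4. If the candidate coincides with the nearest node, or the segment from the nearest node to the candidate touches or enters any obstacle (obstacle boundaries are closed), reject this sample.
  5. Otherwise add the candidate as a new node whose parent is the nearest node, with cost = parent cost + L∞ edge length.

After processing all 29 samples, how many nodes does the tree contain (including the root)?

Node count: 25

1. q=(3,23) nearest=0 d=23 new=(3,2) → add node 1 parent=0 cost=2
2. q=(20,19) nearest=1 d=17 new=(5,4) → add node 2 parent=1 cost=4
3. q=(8,17) nearest=2 d=13 new=(7,6) → add node 3 parent=2 cost=6
4. q=(4,2) nearest=1 d=1 new=(4,2) → add node 4 parent=1 cost=3
5. q=(7,11) nearest=3 d=5 new=(7,8) → add node 5 parent=3 cost=8
6. q=(0,19) nearest=5 d=11 new=(5,10) → blocked by [0,6]×[8,13], reject
7. q=(13,12) nearest=3 d=6 new=(9,8) → add node 6 parent=3 cost=8
8. q=(15,2) nearest=6 d=6 new=(11,6) → add node 7 parent=6 cost=10
9. q=(22,11) nearest=7 d=11 new=(13,8) → add node 8 parent=7 cost=12
10. q=(6,15) nearest=5 d=7 new=(6,10) → blocked by [0,6]×[8,13], reject
11. q=(7,26) nearest=5 d=18 new=(7,10) → add node 9 parent=5 cost=10
12. q=(17,17) nearest=6 d=9 new=(11,10) → add node 10 parent=6 cost=10
13. q=(11,5) nearest=7 d=1 new=(11,5) → add node 11 parent=7 cost=11
14. q=(12,13) nearest=10 d=3 new=(12,12) → add node 12 parent=10 cost=12
15. q=(14,4) nearest=7 d=3 new=(13,4) → add node 13 parent=7 cost=12
16. q=(11,23) nearest=12 d=11 new=(11,14) → add node 14 parent=12 cost=14
17. q=(13,2) nearest=13 d=2 new=(13,2) → add node 15 parent=13 cost=14
18. q=(3,19) nearest=14 d=8 new=(9,16) → add node 16 parent=14 cost=16
19. q=(24,26) nearest=14 d=13 new=(13,16) → add node 17 parent=14 cost=16
20. q=(19,1) nearest=13 d=6 new=(15,2) → add node 18 parent=13 cost=14
21. q=(12,12) nearest=12 d=0 → coincident, reject
22. q=(24,13) nearest=8 d=11 new=(15,10) → add node 19 parent=8 cost=14
23. q=(4,16) nearest=16 d=5 new=(7,16) → add node 20 parent=16 cost=18
24. q=(21,19) nearest=17 d=8 new=(15,18) → blocked by [10,14]×[17,22], reject
25. q=(23,24) nearest=17 d=10 new=(15,18) → blocked by [10,14]×[17,22], reject
26. q=(21,7) nearest=18 d=6 new=(17,4) → add node 21 parent=18 cost=16
27. q=(7,2) nearest=2 d=2 new=(7,2) → add node 22 parent=2 cost=6
28. q=(14,11) nearest=19 d=1 new=(14,11) → add node 23 parent=19 cost=15
29. q=(17,11) nearest=19 d=2 new=(17,11) → add node 24 parent=19 cost=16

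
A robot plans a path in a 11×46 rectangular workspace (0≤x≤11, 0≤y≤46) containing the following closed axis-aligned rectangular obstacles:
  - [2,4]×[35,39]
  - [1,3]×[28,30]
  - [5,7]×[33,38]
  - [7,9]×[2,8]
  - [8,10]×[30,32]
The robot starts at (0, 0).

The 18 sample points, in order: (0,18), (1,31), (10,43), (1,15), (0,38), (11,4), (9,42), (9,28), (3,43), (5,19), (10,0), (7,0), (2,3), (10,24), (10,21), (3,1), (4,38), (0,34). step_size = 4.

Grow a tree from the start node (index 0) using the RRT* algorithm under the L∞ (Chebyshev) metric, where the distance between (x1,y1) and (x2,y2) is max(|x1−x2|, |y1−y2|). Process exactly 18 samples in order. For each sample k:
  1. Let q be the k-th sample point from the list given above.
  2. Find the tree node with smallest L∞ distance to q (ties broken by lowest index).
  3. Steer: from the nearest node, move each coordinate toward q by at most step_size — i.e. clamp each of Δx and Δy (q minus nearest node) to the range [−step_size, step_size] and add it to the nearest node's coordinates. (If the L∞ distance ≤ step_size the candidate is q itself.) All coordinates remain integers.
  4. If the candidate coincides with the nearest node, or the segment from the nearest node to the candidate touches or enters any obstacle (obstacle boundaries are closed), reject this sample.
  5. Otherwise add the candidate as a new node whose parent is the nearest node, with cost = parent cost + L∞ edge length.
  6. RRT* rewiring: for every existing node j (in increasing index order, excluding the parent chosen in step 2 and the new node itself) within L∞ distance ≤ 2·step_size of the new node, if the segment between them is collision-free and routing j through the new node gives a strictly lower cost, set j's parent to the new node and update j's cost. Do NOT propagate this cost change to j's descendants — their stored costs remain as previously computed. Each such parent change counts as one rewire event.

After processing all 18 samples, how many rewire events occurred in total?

Rewire events: 2

1. q=(0,18) nearest=0 d=18 new=(0,4) → add node 1 parent=0 cost=4
2. q=(1,31) nearest=1 d=27 new=(1,8) → add node 2 parent=1 cost=8
3. q=(10,43) nearest=2 d=35 new=(5,12) → add node 3 parent=2 cost=12
4. q=(1,15) nearest=3 d=4 new=(1,15) → add node 4 parent=3 cost=16
5. q=(0,38) nearest=4 d=23 new=(0,19) → add node 5 parent=4 cost=20
6. q=(11,4) nearest=3 d=8 new=(9,8) → blocked by [7,9]×[2,8], reject
7. q=(9,42) nearest=5 d=23 new=(4,23) → add node 6 parent=5 cost=24
8. q=(9,28) nearest=6 d=5 new=(8,27) → add node 7 parent=6 cost=28
9. q=(3,43) nearest=7 d=16 new=(4,31) → add node 8 parent=7 cost=32
10. q=(5,19) nearest=4 d=4 new=(5,19) → add node 9 parent=4 cost=20
11. q=(10,0) nearest=2 d=9 new=(5,4) → add node 10 parent=2 cost=12
12. q=(7,0) nearest=10 d=4 new=(7,0) → add node 11 parent=10 cost=16
13. q=(2,3) nearest=1 d=2 new=(2,3) → add node 12 parent=1 cost=6; rewire 10→12 (9<12); rewire 11→12 (11<16)
14. q=(10,24) nearest=7 d=3 new=(10,24) → add node 13 parent=7 cost=31
15. q=(10,21) nearest=13 d=3 new=(10,21) → add node 14 parent=13 cost=34
16. q=(3,1) nearest=12 d=2 new=(3,1) → add node 15 parent=12 cost=8
17. q=(4,38) nearest=8 d=7 new=(4,35) → blocked by [2,4]×[35,39], reject
18. q=(0,34) nearest=8 d=4 new=(0,34) → add node 16 parent=8 cost=36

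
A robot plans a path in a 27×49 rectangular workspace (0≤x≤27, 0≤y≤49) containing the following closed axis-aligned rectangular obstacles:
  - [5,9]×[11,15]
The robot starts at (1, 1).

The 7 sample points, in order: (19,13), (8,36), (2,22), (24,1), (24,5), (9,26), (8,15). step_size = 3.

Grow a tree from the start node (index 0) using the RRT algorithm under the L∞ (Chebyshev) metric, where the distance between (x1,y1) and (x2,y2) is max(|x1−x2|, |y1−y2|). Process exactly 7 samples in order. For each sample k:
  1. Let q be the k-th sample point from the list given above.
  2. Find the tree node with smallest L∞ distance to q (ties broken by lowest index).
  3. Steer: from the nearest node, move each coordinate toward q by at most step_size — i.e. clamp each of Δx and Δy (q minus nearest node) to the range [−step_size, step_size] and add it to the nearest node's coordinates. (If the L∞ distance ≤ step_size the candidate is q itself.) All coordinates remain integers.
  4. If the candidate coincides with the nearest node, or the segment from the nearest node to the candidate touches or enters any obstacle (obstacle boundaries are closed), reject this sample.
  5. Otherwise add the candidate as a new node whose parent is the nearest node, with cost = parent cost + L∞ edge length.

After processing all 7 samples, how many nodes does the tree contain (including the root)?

Node count: 6

1. q=(19,13) nearest=0 d=18 new=(4,4) → add node 1 parent=0 cost=3
2. q=(8,36) nearest=1 d=32 new=(7,7) → add node 2 parent=1 cost=6
3. q=(2,22) nearest=2 d=15 new=(4,10) → add node 3 parent=2 cost=9
4. q=(24,1) nearest=2 d=17 new=(10,4) → add node 4 parent=2 cost=9
5. q=(24,5) nearest=4 d=14 new=(13,5) → add node 5 parent=4 cost=12
6. q=(9,26) nearest=3 d=16 new=(7,13) → blocked by [5,9]×[11,15], reject
7. q=(8,15) nearest=3 d=5 new=(7,13) → blocked by [5,9]×[11,15], reject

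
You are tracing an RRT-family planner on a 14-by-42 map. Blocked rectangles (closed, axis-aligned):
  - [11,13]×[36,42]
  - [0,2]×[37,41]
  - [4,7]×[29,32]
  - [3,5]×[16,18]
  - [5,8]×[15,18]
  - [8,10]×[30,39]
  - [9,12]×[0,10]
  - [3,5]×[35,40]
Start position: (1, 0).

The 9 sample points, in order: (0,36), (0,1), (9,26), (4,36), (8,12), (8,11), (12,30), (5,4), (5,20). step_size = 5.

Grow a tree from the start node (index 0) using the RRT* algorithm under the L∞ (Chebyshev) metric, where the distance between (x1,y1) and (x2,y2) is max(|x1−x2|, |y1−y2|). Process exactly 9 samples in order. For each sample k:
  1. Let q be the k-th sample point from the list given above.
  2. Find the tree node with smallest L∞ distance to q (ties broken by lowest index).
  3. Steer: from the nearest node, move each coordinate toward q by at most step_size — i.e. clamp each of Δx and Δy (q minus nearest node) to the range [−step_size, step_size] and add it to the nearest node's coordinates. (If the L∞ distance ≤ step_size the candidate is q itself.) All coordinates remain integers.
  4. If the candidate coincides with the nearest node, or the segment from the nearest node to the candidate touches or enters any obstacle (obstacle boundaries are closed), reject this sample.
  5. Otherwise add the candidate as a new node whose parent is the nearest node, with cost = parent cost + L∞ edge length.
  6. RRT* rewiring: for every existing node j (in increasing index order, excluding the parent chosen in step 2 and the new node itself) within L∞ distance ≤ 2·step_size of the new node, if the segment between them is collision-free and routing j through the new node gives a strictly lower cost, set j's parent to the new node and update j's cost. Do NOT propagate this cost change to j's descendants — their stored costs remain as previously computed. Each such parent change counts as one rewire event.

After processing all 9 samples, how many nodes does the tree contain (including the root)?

Node count: 8

1. q=(0,36) nearest=0 d=36 new=(0,5) → add node 1 parent=0 cost=5
2. q=(0,1) nearest=0 d=1 new=(0,1) → add node 2 parent=0 cost=1
3. q=(9,26) nearest=1 d=21 new=(5,10) → add node 3 parent=1 cost=10
4. q=(4,36) nearest=3 d=26 new=(4,15) → add node 4 parent=3 cost=15
5. q=(8,12) nearest=3 d=3 new=(8,12) → add node 5 parent=3 cost=13
6. q=(8,11) nearest=5 d=1 new=(8,11) → add node 6 parent=5 cost=14
7. q=(12,30) nearest=4 d=15 new=(9,20) → blocked by [3,5]×[16,18], reject
8. q=(5,4) nearest=0 d=4 new=(5,4) → add node 7 parent=0 cost=4; rewire 5→7 (12<13); rewire 6→7 (11<14)
9. q=(5,20) nearest=4 d=5 new=(5,20) → blocked by [3,5]×[16,18], reject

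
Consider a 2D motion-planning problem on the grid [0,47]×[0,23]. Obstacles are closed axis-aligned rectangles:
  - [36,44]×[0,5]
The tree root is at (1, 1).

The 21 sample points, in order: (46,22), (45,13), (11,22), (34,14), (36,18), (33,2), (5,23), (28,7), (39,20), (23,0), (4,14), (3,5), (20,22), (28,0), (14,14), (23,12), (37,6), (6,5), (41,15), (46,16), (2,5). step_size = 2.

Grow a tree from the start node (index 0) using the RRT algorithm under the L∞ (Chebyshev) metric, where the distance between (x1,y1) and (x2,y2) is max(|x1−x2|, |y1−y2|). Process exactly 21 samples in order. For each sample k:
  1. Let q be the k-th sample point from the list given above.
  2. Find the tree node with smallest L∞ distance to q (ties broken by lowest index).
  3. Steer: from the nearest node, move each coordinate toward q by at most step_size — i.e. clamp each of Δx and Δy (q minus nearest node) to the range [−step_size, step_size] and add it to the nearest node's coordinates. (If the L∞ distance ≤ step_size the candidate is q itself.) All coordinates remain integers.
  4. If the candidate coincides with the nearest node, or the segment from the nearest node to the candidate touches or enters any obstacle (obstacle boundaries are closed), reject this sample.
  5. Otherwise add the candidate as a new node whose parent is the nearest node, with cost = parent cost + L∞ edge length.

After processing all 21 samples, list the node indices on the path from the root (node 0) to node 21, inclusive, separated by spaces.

1. q=(46,22) nearest=0 d=45 new=(3,3) → add node 1 parent=0 cost=2
2. q=(45,13) nearest=1 d=42 new=(5,5) → add node 2 parent=1 cost=4
3. q=(11,22) nearest=2 d=17 new=(7,7) → add node 3 parent=2 cost=6
4. q=(34,14) nearest=3 d=27 new=(9,9) → add node 4 parent=3 cost=8
5. q=(36,18) nearest=4 d=27 new=(11,11) → add node 5 parent=4 cost=10
6. q=(33,2) nearest=5 d=22 new=(13,9) → add node 6 parent=5 cost=12
7. q=(5,23) nearest=5 d=12 new=(9,13) → add node 7 parent=5 cost=12
8. q=(28,7) nearest=6 d=15 new=(15,7) → add node 8 parent=6 cost=14
9. q=(39,20) nearest=8 d=24 new=(17,9) → add node 9 parent=8 cost=16
10. q=(23,0) nearest=8 d=8 new=(17,5) → add node 10 parent=8 cost=16
11. q=(4,14) nearest=4 d=5 new=(7,11) → add node 11 parent=4 cost=10
12. q=(3,5) nearest=1 d=2 new=(3,5) → add node 12 parent=1 cost=4
13. q=(20,22) nearest=5 d=11 new=(13,13) → add node 13 parent=5 cost=12
14. q=(28,0) nearest=9 d=11 new=(19,7) → add node 14 parent=9 cost=18
15. q=(14,14) nearest=13 d=1 new=(14,14) → add node 15 parent=13 cost=13
16. q=(23,12) nearest=14 d=5 new=(21,9) → add node 16 parent=14 cost=20
17. q=(37,6) nearest=16 d=16 new=(23,7) → add node 17 parent=16 cost=22
18. q=(6,5) nearest=2 d=1 new=(6,5) → add node 18 parent=2 cost=5
19. q=(41,15) nearest=17 d=18 new=(25,9) → add node 19 parent=17 cost=24
20. q=(46,16) nearest=19 d=21 new=(27,11) → add node 20 parent=19 cost=26
21. q=(2,5) nearest=12 d=1 new=(2,5) → add node 21 parent=12 cost=5

Path: 0 1 12 21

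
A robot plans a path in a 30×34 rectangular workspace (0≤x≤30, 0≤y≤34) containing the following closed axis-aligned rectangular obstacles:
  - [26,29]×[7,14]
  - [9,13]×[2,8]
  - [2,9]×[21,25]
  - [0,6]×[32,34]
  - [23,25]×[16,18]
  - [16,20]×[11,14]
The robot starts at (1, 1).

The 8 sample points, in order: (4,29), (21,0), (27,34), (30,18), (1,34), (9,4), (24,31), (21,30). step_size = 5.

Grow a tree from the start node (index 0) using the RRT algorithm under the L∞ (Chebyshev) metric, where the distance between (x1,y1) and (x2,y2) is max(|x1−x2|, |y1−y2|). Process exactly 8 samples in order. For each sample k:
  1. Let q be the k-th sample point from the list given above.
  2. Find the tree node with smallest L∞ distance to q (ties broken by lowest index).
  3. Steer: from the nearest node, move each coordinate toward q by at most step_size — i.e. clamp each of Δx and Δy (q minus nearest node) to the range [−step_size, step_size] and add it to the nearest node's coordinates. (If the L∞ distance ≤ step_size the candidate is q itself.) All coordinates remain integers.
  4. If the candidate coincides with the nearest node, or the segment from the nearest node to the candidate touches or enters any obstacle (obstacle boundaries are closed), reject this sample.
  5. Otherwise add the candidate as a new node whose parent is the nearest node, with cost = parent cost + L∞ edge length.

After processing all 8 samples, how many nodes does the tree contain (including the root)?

Node count: 7

1. q=(4,29) nearest=0 d=28 new=(4,6) → add node 1 parent=0 cost=5
2. q=(21,0) nearest=1 d=17 new=(9,1) → add node 2 parent=1 cost=10
3. q=(27,34) nearest=1 d=28 new=(9,11) → add node 3 parent=1 cost=10
4. q=(30,18) nearest=2 d=21 new=(14,6) → blocked by [9,13]×[2,8], reject
5. q=(1,34) nearest=3 d=23 new=(4,16) → add node 4 parent=3 cost=15
6. q=(9,4) nearest=2 d=3 new=(9,4) → blocked by [9,13]×[2,8], reject
7. q=(24,31) nearest=3 d=20 new=(14,16) → add node 5 parent=3 cost=15
8. q=(21,30) nearest=5 d=14 new=(19,21) → add node 6 parent=5 cost=20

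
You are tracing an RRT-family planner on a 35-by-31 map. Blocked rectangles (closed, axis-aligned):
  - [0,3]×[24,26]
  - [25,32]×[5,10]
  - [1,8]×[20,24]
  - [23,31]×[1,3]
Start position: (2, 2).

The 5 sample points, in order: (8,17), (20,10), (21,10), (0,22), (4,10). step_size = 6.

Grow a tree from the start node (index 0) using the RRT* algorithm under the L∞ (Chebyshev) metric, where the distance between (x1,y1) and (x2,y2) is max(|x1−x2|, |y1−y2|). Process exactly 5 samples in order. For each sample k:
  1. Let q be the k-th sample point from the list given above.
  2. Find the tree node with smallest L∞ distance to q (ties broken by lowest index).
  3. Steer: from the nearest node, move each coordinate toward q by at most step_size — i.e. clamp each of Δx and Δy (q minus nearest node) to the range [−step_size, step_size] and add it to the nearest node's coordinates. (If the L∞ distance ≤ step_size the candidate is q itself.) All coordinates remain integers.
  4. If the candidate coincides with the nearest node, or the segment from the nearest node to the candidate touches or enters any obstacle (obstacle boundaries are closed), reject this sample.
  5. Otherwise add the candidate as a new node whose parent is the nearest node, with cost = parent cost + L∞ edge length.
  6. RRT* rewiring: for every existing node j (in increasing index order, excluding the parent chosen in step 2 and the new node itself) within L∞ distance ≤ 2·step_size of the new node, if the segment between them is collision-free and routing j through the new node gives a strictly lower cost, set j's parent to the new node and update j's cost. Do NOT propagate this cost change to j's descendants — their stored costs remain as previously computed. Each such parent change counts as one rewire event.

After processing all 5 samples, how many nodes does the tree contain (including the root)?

1. q=(8,17) nearest=0 d=15 new=(8,8) → add node 1 parent=0 cost=6
2. q=(20,10) nearest=1 d=12 new=(14,10) → add node 2 parent=1 cost=12
3. q=(21,10) nearest=2 d=7 new=(20,10) → add node 3 parent=2 cost=18
4. q=(0,22) nearest=1 d=14 new=(2,14) → add node 4 parent=1 cost=12
5. q=(4,10) nearest=1 d=4 new=(4,10) → add node 5 parent=1 cost=10

Node count: 6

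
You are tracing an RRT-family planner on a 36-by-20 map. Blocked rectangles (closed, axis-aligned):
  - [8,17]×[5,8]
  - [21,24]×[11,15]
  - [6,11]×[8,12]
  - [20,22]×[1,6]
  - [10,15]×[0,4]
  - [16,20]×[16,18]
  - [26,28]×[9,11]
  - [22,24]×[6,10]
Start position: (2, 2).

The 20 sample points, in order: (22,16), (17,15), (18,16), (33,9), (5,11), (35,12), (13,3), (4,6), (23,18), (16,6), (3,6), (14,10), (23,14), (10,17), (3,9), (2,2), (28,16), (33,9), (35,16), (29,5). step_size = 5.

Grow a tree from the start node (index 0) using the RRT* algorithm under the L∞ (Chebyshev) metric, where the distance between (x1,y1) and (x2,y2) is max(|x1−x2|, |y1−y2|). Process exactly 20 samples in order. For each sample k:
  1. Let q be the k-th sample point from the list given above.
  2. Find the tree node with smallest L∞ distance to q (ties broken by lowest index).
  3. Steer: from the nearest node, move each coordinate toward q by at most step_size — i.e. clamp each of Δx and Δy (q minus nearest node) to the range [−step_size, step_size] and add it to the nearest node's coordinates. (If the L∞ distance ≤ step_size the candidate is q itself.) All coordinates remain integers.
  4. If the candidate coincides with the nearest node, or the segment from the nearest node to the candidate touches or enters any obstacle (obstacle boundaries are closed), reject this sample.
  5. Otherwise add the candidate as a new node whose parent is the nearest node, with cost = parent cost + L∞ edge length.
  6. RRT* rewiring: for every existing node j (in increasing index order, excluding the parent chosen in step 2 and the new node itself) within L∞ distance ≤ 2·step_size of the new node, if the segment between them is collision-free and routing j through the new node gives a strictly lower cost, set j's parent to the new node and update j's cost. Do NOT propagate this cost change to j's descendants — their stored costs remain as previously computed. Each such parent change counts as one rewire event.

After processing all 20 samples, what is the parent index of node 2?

Parent of node 2: 1

1. q=(22,16) nearest=0 d=20 new=(7,7) → add node 1 parent=0 cost=5
2. q=(17,15) nearest=1 d=10 new=(12,12) → blocked by [8,17]×[5,8], reject
3. q=(18,16) nearest=1 d=11 new=(12,12) → blocked by [8,17]×[5,8], reject
4. q=(33,9) nearest=1 d=26 new=(12,9) → blocked by [8,17]×[5,8], reject
5. q=(5,11) nearest=1 d=4 new=(5,11) → blocked by [6,11]×[8,12], reject
6. q=(35,12) nearest=1 d=28 new=(12,12) → blocked by [8,17]×[5,8], reject
7. q=(13,3) nearest=1 d=6 new=(12,3) → blocked by [8,17]×[5,8], reject
8. q=(4,6) nearest=1 d=3 new=(4,6) → add node 2 parent=1 cost=8
9. q=(23,18) nearest=1 d=16 new=(12,12) → blocked by [8,17]×[5,8], reject
10. q=(16,6) nearest=1 d=9 new=(12,6) → blocked by [8,17]×[5,8], reject
11. q=(3,6) nearest=2 d=1 new=(3,6) → add node 3 parent=2 cost=9
12. q=(14,10) nearest=1 d=7 new=(12,10) → blocked by [8,17]×[5,8], reject
13. q=(23,14) nearest=1 d=16 new=(12,12) → blocked by [8,17]×[5,8], reject
14. q=(10,17) nearest=1 d=10 new=(10,12) → blocked by [6,11]×[8,12], reject
15. q=(3,9) nearest=2 d=3 new=(3,9) → add node 4 parent=2 cost=11
16. q=(2,2) nearest=0 d=0 → coincident, reject
17. q=(28,16) nearest=1 d=21 new=(12,12) → blocked by [8,17]×[5,8], reject
18. q=(33,9) nearest=1 d=26 new=(12,9) → blocked by [8,17]×[5,8], reject
19. q=(35,16) nearest=1 d=28 new=(12,12) → blocked by [8,17]×[5,8], reject
20. q=(29,5) nearest=1 d=22 new=(12,5) → blocked by [8,17]×[5,8], reject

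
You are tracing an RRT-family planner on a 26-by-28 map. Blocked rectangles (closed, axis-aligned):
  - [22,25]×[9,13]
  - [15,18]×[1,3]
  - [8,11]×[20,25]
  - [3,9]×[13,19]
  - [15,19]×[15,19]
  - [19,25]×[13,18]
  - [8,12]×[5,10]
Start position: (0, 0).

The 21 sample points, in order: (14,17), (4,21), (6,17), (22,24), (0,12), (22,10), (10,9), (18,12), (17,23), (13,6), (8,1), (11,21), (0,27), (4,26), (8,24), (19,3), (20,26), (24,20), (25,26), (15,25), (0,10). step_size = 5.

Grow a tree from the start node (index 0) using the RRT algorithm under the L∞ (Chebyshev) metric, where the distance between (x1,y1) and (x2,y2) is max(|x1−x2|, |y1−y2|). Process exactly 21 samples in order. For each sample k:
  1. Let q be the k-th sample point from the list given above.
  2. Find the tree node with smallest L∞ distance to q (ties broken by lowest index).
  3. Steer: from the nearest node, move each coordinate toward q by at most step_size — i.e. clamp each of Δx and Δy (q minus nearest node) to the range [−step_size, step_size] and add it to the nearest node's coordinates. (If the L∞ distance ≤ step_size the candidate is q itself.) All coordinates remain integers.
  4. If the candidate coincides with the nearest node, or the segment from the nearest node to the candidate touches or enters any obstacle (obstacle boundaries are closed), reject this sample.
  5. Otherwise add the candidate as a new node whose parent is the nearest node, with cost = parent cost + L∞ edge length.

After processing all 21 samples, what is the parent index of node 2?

1. q=(14,17) nearest=0 d=17 new=(5,5) → add node 1 parent=0 cost=5
2. q=(4,21) nearest=1 d=16 new=(4,10) → add node 2 parent=1 cost=10
3. q=(6,17) nearest=2 d=7 new=(6,15) → blocked by [3,9]×[13,19], reject
4. q=(22,24) nearest=2 d=18 new=(9,15) → blocked by [3,9]×[13,19], reject
5. q=(0,12) nearest=2 d=4 new=(0,12) → add node 3 parent=2 cost=14
6. q=(22,10) nearest=1 d=17 new=(10,10) → blocked by [8,12]×[5,10], reject
7. q=(10,9) nearest=1 d=5 new=(10,9) → blocked by [8,12]×[5,10], reject
8. q=(18,12) nearest=1 d=13 new=(10,10) → blocked by [8,12]×[5,10], reject
9. q=(17,23) nearest=2 d=13 new=(9,15) → blocked by [3,9]×[13,19], reject
10. q=(13,6) nearest=1 d=8 new=(10,6) → blocked by [8,12]×[5,10], reject
11. q=(8,1) nearest=1 d=4 new=(8,1) → add node 4 parent=1 cost=9
12. q=(11,21) nearest=2 d=11 new=(9,15) → blocked by [3,9]×[13,19], reject
13. q=(0,27) nearest=3 d=15 new=(0,17) → add node 5 parent=3 cost=19
14. q=(4,26) nearest=5 d=9 new=(4,22) → add node 6 parent=5 cost=24
15. q=(8,24) nearest=6 d=4 new=(8,24) → blocked by [8,11]×[20,25], reject
16. q=(19,3) nearest=4 d=11 new=(13,3) → add node 7 parent=4 cost=14
17. q=(20,26) nearest=2 d=16 new=(9,15) → blocked by [3,9]×[13,19], reject
18. q=(24,20) nearest=7 d=17 new=(18,8) → add node 8 parent=7 cost=19
19. q=(25,26) nearest=8 d=18 new=(23,13) → blocked by [22,25]×[9,13], reject
20. q=(15,25) nearest=6 d=11 new=(9,25) → blocked by [8,11]×[20,25], reject
21. q=(0,10) nearest=3 d=2 new=(0,10) → add node 9 parent=3 cost=16

Parent of node 2: 1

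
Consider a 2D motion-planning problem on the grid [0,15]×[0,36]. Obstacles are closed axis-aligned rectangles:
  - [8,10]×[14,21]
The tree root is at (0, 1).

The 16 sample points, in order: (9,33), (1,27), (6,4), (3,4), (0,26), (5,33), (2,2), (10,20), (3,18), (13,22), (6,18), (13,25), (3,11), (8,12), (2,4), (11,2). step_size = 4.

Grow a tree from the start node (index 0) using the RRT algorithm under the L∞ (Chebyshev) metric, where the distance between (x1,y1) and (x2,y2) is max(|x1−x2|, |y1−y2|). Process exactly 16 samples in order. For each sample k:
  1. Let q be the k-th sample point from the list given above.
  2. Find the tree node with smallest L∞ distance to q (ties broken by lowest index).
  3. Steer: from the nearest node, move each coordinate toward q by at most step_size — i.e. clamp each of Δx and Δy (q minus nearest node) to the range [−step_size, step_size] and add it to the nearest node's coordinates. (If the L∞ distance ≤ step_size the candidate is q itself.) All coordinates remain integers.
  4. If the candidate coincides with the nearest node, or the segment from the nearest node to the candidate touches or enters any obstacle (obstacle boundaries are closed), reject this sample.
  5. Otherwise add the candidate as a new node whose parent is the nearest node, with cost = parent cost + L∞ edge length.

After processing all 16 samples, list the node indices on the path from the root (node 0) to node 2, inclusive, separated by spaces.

1. q=(9,33) nearest=0 d=32 new=(4,5) → add node 1 parent=0 cost=4
2. q=(1,27) nearest=1 d=22 new=(1,9) → add node 2 parent=1 cost=8
3. q=(6,4) nearest=1 d=2 new=(6,4) → add node 3 parent=1 cost=6
4. q=(3,4) nearest=1 d=1 new=(3,4) → add node 4 parent=1 cost=5
5. q=(0,26) nearest=2 d=17 new=(0,13) → add node 5 parent=2 cost=12
6. q=(5,33) nearest=5 d=20 new=(4,17) → add node 6 parent=5 cost=16
7. q=(2,2) nearest=0 d=2 new=(2,2) → add node 7 parent=0 cost=2
8. q=(10,20) nearest=6 d=6 new=(8,20) → blocked by [8,10]×[14,21], reject
9. q=(3,18) nearest=6 d=1 new=(3,18) → add node 8 parent=6 cost=17
10. q=(13,22) nearest=6 d=9 new=(8,21) → blocked by [8,10]×[14,21], reject
11. q=(6,18) nearest=6 d=2 new=(6,18) → add node 9 parent=6 cost=18
12. q=(13,25) nearest=9 d=7 new=(10,22) → blocked by [8,10]×[14,21], reject
13. q=(3,11) nearest=2 d=2 new=(3,11) → add node 10 parent=2 cost=10
14. q=(8,12) nearest=6 d=5 new=(8,13) → add node 11 parent=6 cost=20
15. q=(2,4) nearest=4 d=1 new=(2,4) → add node 12 parent=4 cost=6
16. q=(11,2) nearest=3 d=5 new=(10,2) → add node 13 parent=3 cost=10

Path: 0 1 2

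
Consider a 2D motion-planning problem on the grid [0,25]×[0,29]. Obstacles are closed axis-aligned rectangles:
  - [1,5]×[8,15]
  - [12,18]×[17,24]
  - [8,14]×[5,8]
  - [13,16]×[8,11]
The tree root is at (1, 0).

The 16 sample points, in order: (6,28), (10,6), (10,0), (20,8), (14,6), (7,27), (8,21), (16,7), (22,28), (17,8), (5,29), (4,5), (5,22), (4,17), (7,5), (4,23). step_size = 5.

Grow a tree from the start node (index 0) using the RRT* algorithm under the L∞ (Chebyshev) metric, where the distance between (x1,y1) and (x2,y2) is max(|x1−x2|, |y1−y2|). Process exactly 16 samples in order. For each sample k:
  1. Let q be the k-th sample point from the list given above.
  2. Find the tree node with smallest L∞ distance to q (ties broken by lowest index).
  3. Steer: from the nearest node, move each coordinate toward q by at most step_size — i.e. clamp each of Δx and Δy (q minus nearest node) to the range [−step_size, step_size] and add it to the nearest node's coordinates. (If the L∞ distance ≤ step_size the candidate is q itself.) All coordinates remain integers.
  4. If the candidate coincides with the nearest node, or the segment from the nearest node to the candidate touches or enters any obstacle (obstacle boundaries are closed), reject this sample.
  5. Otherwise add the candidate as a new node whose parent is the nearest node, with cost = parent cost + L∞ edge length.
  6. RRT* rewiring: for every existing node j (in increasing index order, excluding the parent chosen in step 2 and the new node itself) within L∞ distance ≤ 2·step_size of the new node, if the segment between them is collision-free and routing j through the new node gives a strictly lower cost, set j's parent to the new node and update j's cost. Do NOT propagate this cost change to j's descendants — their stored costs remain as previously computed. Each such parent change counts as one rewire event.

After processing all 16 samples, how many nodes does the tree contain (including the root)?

Node count: 14

1. q=(6,28) nearest=0 d=28 new=(6,5) → add node 1 parent=0 cost=5
2. q=(10,6) nearest=1 d=4 new=(10,6) → blocked by [8,14]×[5,8], reject
3. q=(10,0) nearest=1 d=5 new=(10,0) → add node 2 parent=1 cost=10
4. q=(20,8) nearest=2 d=10 new=(15,5) → add node 3 parent=2 cost=15
5. q=(14,6) nearest=3 d=1 new=(14,6) → blocked by [8,14]×[5,8], reject
6. q=(7,27) nearest=1 d=22 new=(7,10) → add node 4 parent=1 cost=10
7. q=(8,21) nearest=4 d=11 new=(8,15) → add node 5 parent=4 cost=15
8. q=(16,7) nearest=3 d=2 new=(16,7) → add node 6 parent=3 cost=17
9. q=(22,28) nearest=5 d=14 new=(13,20) → blocked by [12,18]×[17,24], reject
10. q=(17,8) nearest=6 d=1 new=(17,8) → add node 7 parent=6 cost=18
11. q=(5,29) nearest=5 d=14 new=(5,20) → add node 8 parent=5 cost=20
12. q=(4,5) nearest=1 d=2 new=(4,5) → add node 9 parent=1 cost=7
13. q=(5,22) nearest=8 d=2 new=(5,22) → add node 10 parent=8 cost=22
14. q=(4,17) nearest=8 d=3 new=(4,17) → add node 11 parent=8 cost=23
15. q=(7,5) nearest=1 d=1 new=(7,5) → add node 12 parent=1 cost=6
16. q=(4,23) nearest=10 d=1 new=(4,23) → add node 13 parent=10 cost=23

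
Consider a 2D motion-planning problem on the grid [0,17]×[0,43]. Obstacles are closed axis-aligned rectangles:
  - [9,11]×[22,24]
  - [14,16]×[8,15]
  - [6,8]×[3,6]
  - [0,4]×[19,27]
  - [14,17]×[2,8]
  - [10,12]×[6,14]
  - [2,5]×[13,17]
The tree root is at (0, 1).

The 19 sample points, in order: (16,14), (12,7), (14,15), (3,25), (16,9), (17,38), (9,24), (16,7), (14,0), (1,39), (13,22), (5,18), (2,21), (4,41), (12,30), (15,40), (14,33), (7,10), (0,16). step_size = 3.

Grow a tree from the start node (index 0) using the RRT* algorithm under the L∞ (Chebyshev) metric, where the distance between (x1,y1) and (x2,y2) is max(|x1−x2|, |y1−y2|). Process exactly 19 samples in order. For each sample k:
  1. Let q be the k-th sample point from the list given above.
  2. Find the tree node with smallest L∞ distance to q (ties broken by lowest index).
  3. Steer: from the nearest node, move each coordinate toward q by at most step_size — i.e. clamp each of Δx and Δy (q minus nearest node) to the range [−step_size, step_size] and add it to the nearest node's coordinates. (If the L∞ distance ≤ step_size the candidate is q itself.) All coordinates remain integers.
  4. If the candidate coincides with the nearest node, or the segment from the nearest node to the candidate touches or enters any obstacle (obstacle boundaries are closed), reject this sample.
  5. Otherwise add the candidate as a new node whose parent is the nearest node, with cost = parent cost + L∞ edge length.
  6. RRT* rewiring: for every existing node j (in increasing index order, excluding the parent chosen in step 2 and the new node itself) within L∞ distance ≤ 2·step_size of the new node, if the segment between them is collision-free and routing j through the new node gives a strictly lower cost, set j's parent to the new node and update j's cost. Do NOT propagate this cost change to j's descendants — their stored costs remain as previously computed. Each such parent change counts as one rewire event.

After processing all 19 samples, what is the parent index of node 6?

Parent of node 6: 5

1. q=(16,14) nearest=0 d=16 new=(3,4) → add node 1 parent=0 cost=3
2. q=(12,7) nearest=1 d=9 new=(6,7) → add node 2 parent=1 cost=6
3. q=(14,15) nearest=2 d=8 new=(9,10) → add node 3 parent=2 cost=9
4. q=(3,25) nearest=3 d=15 new=(6,13) → add node 4 parent=3 cost=12
5. q=(16,9) nearest=3 d=7 new=(12,9) → blocked by [10,12]×[6,14], reject
6. q=(17,38) nearest=4 d=25 new=(9,16) → add node 5 parent=4 cost=15
7. q=(9,24) nearest=5 d=8 new=(9,19) → add node 6 parent=5 cost=18
8. q=(16,7) nearest=3 d=7 new=(12,7) → blocked by [10,12]×[6,14], reject
9. q=(14,0) nearest=2 d=8 new=(9,4) → blocked by [6,8]×[3,6], reject
10. q=(1,39) nearest=6 d=20 new=(6,22) → add node 7 parent=6 cost=21
11. q=(13,22) nearest=6 d=4 new=(12,22) → add node 8 parent=6 cost=21
12. q=(5,18) nearest=5 d=4 new=(6,18) → add node 9 parent=5 cost=18
13. q=(2,21) nearest=7 d=4 new=(3,21) → blocked by [0,4]×[19,27], reject
14. q=(4,41) nearest=7 d=19 new=(4,25) → blocked by [0,4]×[19,27], reject
15. q=(12,30) nearest=7 d=8 new=(9,25) → add node 10 parent=7 cost=24
16. q=(15,40) nearest=10 d=15 new=(12,28) → add node 11 parent=10 cost=27
17. q=(14,33) nearest=11 d=5 new=(14,31) → add node 12 parent=11 cost=30
18. q=(7,10) nearest=3 d=2 new=(7,10) → add node 13 parent=3 cost=11
19. q=(0,16) nearest=4 d=6 new=(3,16) → blocked by [2,5]×[13,17], reject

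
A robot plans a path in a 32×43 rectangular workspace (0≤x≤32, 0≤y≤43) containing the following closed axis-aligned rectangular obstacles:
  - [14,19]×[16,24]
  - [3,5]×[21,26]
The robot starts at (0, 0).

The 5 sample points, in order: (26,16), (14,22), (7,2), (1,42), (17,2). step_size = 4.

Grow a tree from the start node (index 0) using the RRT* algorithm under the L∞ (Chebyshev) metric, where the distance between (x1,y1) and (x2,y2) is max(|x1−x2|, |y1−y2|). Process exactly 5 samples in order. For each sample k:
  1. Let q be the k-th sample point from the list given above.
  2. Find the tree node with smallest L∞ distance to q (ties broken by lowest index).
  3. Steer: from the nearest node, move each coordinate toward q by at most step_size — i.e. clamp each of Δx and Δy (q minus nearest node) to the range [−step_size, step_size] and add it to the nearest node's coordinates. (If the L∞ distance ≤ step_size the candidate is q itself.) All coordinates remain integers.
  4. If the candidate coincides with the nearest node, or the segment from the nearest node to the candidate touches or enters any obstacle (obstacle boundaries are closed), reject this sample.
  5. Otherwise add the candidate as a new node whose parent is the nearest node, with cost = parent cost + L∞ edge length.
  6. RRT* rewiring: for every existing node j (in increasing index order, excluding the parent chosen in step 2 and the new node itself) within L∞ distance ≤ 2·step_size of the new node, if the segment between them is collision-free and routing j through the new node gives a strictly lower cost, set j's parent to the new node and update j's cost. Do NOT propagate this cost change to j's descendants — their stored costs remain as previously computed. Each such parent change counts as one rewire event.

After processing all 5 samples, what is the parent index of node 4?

Parent of node 4: 2

1. q=(26,16) nearest=0 d=26 new=(4,4) → add node 1 parent=0 cost=4
2. q=(14,22) nearest=1 d=18 new=(8,8) → add node 2 parent=1 cost=8
3. q=(7,2) nearest=1 d=3 new=(7,2) → add node 3 parent=1 cost=7
4. q=(1,42) nearest=2 d=34 new=(4,12) → add node 4 parent=2 cost=12
5. q=(17,2) nearest=2 d=9 new=(12,4) → add node 5 parent=2 cost=12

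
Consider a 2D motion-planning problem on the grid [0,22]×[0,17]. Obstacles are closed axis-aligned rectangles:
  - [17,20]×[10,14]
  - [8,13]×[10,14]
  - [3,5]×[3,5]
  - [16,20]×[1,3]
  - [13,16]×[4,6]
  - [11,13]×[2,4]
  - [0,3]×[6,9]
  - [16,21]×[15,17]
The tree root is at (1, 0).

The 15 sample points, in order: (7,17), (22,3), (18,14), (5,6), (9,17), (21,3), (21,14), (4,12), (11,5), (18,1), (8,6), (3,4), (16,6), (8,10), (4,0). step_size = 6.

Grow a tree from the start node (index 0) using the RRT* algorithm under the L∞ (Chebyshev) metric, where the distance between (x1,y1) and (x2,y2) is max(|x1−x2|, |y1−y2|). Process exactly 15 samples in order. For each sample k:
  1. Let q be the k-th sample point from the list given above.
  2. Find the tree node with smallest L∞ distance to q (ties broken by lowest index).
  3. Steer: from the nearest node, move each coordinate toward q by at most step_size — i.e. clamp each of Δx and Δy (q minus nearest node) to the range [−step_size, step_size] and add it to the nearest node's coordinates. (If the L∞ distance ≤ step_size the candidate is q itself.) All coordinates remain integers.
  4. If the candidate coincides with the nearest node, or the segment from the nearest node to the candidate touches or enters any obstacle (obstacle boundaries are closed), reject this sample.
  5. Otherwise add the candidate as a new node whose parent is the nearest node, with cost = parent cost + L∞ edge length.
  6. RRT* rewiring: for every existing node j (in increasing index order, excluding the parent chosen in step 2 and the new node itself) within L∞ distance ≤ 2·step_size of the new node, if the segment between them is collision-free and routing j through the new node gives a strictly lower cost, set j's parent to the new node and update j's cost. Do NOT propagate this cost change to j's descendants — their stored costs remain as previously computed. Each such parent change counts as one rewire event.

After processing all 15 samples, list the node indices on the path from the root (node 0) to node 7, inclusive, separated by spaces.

Path: 0 7

1. q=(7,17) nearest=0 d=17 new=(7,6) → blocked by [3,5]×[3,5], reject
2. q=(22,3) nearest=0 d=21 new=(7,3) → add node 1 parent=0 cost=6
3. q=(18,14) nearest=1 d=11 new=(13,9) → add node 2 parent=1 cost=12
4. q=(5,6) nearest=1 d=3 new=(5,6) → add node 3 parent=1 cost=9
5. q=(9,17) nearest=2 d=8 new=(9,15) → blocked by [8,13]×[10,14], reject
6. q=(21,3) nearest=2 d=8 new=(19,3) → blocked by [16,20]×[1,3], reject
7. q=(21,14) nearest=2 d=8 new=(19,14) → blocked by [17,20]×[10,14], reject
8. q=(4,12) nearest=3 d=6 new=(4,12) → add node 4 parent=3 cost=15
9. q=(11,5) nearest=1 d=4 new=(11,5) → add node 5 parent=1 cost=10
10. q=(18,1) nearest=5 d=7 new=(17,1) → blocked by [16,20]×[1,3], reject
11. q=(8,6) nearest=1 d=3 new=(8,6) → add node 6 parent=1 cost=9
12. q=(3,4) nearest=3 d=2 new=(3,4) → blocked by [3,5]×[3,5], reject
13. q=(16,6) nearest=2 d=3 new=(16,6) → blocked by [13,16]×[4,6], reject
14. q=(8,10) nearest=3 d=4 new=(8,10) → blocked by [8,13]×[10,14], reject
15. q=(4,0) nearest=0 d=3 new=(4,0) → add node 7 parent=0 cost=3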